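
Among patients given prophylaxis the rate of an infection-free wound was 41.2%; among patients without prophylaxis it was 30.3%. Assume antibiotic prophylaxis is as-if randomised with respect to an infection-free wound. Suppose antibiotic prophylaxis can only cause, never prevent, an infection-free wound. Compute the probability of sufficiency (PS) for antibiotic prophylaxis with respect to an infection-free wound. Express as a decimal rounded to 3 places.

p₁ = 0.412, p₀ = 0.303.
Under exogeneity and monotonicity, PS = (p₁ − p₀) / (1 − p₀).
PS = (0.412 − 0.303) / (1 − 0.303) = 0.109 / 0.697 ≈ 0.1564

PS ≈ 0.156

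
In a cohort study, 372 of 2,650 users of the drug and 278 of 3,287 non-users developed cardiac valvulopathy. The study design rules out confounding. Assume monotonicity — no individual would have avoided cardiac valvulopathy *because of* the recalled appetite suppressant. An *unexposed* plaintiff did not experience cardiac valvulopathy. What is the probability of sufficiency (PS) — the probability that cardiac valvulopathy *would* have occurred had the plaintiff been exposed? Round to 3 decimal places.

p₁ = P(outcome | exposed) = 372/2650 = 0.14038
p₀ = P(outcome | unexposed) = 278/3287 = 0.084576
Under exogeneity and monotonicity, PS = (p₁ − p₀) / (1 − p₀).
PS = (0.14038 − 0.084576) / (1 − 0.084576) = 0.055802 / 0.91542 ≈ 0.0610

PS ≈ 0.061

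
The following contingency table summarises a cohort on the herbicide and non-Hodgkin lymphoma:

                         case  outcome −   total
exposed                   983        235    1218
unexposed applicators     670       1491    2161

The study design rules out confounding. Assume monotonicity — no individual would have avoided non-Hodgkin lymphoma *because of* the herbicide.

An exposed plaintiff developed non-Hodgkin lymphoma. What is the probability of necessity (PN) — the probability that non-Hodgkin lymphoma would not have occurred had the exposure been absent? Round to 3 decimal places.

p₁ = P(outcome | exposed) = 983/1218 = 0.80706
p₀ = P(outcome | unexposed) = 670/2161 = 0.31004
Under exogeneity and monotonicity, PN = (p₁ − p₀) / p₁.
PN = (0.80706 − 0.31004) / 0.80706 = 0.49702 / 0.80706 ≈ 0.6158

PN ≈ 0.616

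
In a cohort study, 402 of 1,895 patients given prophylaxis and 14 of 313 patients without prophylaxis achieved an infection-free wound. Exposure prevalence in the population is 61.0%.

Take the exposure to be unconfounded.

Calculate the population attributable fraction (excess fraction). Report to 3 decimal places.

PAF ≈ 0.695

p₁ = P(outcome | exposed) = 402/1895 = 0.21214
p₀ = P(outcome | unexposed) = 14/313 = 0.044728
Overall risk P(Y=1) = π·p₁ + (1−π)·p₀ = 0.61×0.21214 + 0.39×0.044728 = 0.14685.
Under exogeneity, PAF = [P(Y=1) − p₀] / P(Y=1).
PAF = (0.14685 − 0.044728) / 0.14685 ≈ 0.6954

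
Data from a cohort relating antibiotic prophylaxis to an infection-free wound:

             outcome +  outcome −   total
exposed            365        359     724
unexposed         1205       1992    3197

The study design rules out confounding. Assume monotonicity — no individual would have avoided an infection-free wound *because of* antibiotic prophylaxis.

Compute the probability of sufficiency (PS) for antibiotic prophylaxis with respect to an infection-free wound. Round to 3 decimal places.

p₁ = P(outcome | exposed) = 365/724 = 0.50414
p₀ = P(outcome | unexposed) = 1205/3197 = 0.37692
Under exogeneity and monotonicity, PS = (p₁ − p₀) / (1 − p₀).
PS = (0.50414 − 0.37692) / (1 − 0.37692) = 0.12723 / 0.62308 ≈ 0.2042

PS ≈ 0.204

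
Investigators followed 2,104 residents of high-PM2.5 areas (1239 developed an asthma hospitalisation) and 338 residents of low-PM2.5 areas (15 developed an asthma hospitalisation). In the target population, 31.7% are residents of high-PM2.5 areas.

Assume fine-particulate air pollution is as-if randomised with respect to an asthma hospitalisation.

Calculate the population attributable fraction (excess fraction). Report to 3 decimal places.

PAF ≈ 0.795

p₁ = P(outcome | exposed) = 1239/2104 = 0.58888
p₀ = P(outcome | unexposed) = 15/338 = 0.044379
Overall risk P(Y=1) = π·p₁ + (1−π)·p₀ = 0.317×0.58888 + 0.683×0.044379 = 0.21699.
Under exogeneity, PAF = [P(Y=1) − p₀] / P(Y=1).
PAF = (0.21699 − 0.044379) / 0.21699 ≈ 0.7955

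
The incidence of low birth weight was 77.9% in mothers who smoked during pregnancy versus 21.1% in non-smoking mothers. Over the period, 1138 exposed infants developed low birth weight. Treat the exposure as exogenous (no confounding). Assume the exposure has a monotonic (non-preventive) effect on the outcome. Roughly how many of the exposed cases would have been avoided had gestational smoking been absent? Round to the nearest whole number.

p₁ = 0.779, p₀ = 0.211.
PN = (p₁ − p₀)/p₁ = (0.779 − 0.211) / 0.779 ≈ 0.72914.
Attributable cases ≈ PN × (exposed cases) = 0.72914 × 1138 ≈ 829.76.

about 830 cases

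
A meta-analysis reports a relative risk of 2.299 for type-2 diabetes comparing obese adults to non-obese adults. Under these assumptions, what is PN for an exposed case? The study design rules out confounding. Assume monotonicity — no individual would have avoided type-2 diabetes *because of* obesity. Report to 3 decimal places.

Under exogeneity and monotonicity, PN = (RR − 1) / RR = 1 − 1/RR.
PN = (2.299 − 1) / 2.299 = 1.299 / 2.299 ≈ 0.5650

PN ≈ 0.565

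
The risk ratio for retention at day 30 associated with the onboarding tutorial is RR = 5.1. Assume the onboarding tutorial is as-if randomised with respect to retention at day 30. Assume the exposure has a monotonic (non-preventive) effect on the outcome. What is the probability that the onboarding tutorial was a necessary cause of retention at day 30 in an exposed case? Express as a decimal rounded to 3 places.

Under exogeneity and monotonicity, PN = (RR − 1) / RR = 1 − 1/RR.
PN = (5.1 − 1) / 5.1 = 4.1 / 5.1 ≈ 0.8039

PN ≈ 0.804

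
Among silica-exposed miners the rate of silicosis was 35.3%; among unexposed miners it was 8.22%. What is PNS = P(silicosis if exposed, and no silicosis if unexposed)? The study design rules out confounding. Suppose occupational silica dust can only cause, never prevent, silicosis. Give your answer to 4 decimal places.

p₁ = 0.353, p₀ = 0.0822.
Under exogeneity and monotonicity, PNS = p₁ − p₀.
PNS = 0.353 − 0.0822 = 0.2708

PNS ≈ 0.2708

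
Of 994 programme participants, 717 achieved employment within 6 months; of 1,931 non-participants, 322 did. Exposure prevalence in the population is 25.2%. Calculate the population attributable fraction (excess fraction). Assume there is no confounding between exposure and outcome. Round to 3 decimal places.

PAF ≈ 0.456

p₁ = P(outcome | exposed) = 717/994 = 0.72133
p₀ = P(outcome | unexposed) = 322/1931 = 0.16675
Overall risk P(Y=1) = π·p₁ + (1−π)·p₀ = 0.252×0.72133 + 0.748×0.16675 = 0.30651.
Under exogeneity, PAF = [P(Y=1) − p₀] / P(Y=1).
PAF = (0.30651 − 0.16675) / 0.30651 ≈ 0.4560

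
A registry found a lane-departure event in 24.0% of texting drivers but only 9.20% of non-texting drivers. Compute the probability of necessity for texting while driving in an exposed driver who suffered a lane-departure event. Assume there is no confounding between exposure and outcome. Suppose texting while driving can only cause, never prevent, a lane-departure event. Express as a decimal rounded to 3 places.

PN ≈ 0.617

p₁ = 0.24, p₀ = 0.092.
Under exogeneity and monotonicity, PN = (p₁ − p₀) / p₁.
PN = (0.24 − 0.092) / 0.24 = 0.148 / 0.24 ≈ 0.6167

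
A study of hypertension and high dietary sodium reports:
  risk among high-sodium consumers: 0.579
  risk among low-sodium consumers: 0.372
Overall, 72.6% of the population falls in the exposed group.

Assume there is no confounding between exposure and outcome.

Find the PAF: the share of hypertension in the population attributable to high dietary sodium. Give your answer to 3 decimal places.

PAF ≈ 0.288

Let p₁ = 0.579, p₀ = 0.372.
Overall risk P(Y=1) = π·p₁ + (1−π)·p₀ = 0.726×0.579 + 0.274×0.372 = 0.52228.
Under exogeneity, PAF = [P(Y=1) − p₀] / P(Y=1).
PAF = (0.52228 − 0.372) / 0.52228 ≈ 0.2877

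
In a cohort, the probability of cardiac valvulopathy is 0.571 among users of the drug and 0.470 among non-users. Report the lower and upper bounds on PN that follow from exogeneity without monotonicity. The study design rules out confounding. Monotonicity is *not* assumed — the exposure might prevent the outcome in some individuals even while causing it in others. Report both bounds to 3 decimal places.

Let p₁ = 0.571, p₀ = 0.47.
Under exogeneity alone the bounds on PN are max{0,(p₁−p₀)/p₁} ≤ PN ≤ min{1,(1−p₀)/p₁}.
  lower = (p₁ − p₀)/p₁ = 0.101 / 0.571 ≈ 0.1769
  upper = min{1, (1 − p₀)/p₁} = 0.53 / 0.571 ≈ 0.9282

0.177 ≤ PN ≤ 0.928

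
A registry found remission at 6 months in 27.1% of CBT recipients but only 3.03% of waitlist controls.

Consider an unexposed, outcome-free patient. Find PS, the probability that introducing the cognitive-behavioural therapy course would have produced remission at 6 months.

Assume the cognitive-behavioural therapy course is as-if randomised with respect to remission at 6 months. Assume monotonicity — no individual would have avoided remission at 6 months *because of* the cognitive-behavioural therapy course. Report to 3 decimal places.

PS ≈ 0.248

p₁ = 0.271, p₀ = 0.0303.
Under exogeneity and monotonicity, PS = (p₁ − p₀) / (1 − p₀).
PS = (0.271 − 0.0303) / (1 − 0.0303) = 0.2407 / 0.9697 ≈ 0.2482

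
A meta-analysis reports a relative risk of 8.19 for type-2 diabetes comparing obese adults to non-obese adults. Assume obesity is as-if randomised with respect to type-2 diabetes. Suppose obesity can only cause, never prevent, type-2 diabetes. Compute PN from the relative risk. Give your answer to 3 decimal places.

PN ≈ 0.878

Under exogeneity and monotonicity, PN = (RR − 1) / RR = 1 − 1/RR.
PN = (8.19 − 1) / 8.19 = 7.19 / 8.19 ≈ 0.8779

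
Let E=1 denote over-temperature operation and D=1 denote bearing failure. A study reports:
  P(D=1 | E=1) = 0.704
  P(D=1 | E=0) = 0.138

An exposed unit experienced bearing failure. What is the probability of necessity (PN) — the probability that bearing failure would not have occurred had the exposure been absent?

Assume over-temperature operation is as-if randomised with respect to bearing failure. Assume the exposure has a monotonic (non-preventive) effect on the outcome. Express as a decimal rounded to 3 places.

Let p₁ = 0.704, p₀ = 0.138.
Under exogeneity and monotonicity, PN = (p₁ − p₀) / p₁.
PN = (0.704 − 0.138) / 0.704 = 0.566 / 0.704 ≈ 0.8040

PN ≈ 0.804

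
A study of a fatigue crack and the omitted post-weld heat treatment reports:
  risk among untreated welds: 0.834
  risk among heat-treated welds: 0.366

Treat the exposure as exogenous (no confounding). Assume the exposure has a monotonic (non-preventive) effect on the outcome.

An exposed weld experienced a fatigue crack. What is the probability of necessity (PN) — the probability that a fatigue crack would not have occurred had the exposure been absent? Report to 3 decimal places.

PN ≈ 0.561

Let p₁ = 0.834, p₀ = 0.366.
Under exogeneity and monotonicity, PN = (p₁ − p₀) / p₁.
PN = (0.834 − 0.366) / 0.834 = 0.468 / 0.834 ≈ 0.5612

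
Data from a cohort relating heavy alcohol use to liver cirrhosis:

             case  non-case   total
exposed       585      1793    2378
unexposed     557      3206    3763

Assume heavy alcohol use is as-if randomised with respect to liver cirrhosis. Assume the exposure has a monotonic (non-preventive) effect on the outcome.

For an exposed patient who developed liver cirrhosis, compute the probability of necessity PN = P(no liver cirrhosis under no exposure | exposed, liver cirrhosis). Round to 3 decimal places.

PN ≈ 0.398

p₁ = P(outcome | exposed) = 585/2378 = 0.24601
p₀ = P(outcome | unexposed) = 557/3763 = 0.14802
Under exogeneity and monotonicity, PN = (p₁ − p₀)/p₁.
PN = (0.24601 − 0.14802) / 0.24601 ≈ 0.3983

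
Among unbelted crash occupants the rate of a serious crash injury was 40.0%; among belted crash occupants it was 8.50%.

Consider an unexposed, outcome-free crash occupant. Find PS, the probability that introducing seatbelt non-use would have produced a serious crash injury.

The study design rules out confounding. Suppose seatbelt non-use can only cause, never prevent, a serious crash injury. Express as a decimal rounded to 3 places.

p₁ = 0.4, p₀ = 0.085.
Under exogeneity and monotonicity, PS = (p₁ − p₀) / (1 − p₀).
PS = (0.4 − 0.085) / (1 − 0.085) = 0.315 / 0.915 ≈ 0.3443

PS ≈ 0.344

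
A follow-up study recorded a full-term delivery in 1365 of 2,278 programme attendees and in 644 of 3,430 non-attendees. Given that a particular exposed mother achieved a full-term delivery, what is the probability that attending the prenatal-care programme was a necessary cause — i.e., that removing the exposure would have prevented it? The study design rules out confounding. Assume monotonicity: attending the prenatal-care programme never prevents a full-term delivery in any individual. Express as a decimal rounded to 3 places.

PN ≈ 0.687

p₁ = P(outcome | exposed) = 1365/2278 = 0.59921
p₀ = P(outcome | unexposed) = 644/3430 = 0.18776
Under exogeneity and monotonicity, PN = (p₁ − p₀) / p₁.
PN = (0.59921 − 0.18776) / 0.59921 = 0.41145 / 0.59921 ≈ 0.6867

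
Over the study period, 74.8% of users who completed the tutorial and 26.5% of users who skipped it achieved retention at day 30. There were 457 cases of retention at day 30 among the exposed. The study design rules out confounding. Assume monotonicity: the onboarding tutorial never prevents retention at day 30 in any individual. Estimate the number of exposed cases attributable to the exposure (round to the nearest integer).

about 295 cases

p₁ = 0.748, p₀ = 0.265.
PN = (p₁ − p₀)/p₁ = (0.748 − 0.265) / 0.748 ≈ 0.64572.
Attributable cases ≈ PN × (exposed cases) = 0.64572 × 457 ≈ 295.09.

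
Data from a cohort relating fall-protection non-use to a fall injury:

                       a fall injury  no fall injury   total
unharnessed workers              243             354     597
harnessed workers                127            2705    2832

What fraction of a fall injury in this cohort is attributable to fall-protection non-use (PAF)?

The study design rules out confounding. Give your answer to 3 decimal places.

p₁ = P(outcome | exposed) = 243/597 = 0.40704
p₀ = P(outcome | unexposed) = 127/2832 = 0.044845
Exposure prevalence π = 597/3429 = 0.1741; overall risk P(Y=1) = 0.1079.
Under exogeneity, PAF = [P(Y=1) − p₀]/P(Y=1).
PAF = (0.1079 − 0.044845) / 0.1079 ≈ 0.5844

PAF ≈ 0.584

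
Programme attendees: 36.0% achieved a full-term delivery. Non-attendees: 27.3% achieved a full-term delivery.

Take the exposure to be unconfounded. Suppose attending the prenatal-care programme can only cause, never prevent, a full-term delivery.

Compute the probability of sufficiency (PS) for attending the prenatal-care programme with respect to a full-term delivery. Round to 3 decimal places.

PS ≈ 0.120

p₁ = 0.36, p₀ = 0.273.
Under exogeneity and monotonicity, PS = (p₁ − p₀) / (1 − p₀).
PS = (0.36 − 0.273) / (1 − 0.273) = 0.087 / 0.727 ≈ 0.1197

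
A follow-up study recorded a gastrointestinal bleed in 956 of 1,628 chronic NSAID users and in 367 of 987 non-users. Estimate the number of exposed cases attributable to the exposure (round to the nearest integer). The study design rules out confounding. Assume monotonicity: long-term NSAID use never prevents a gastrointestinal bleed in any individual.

p₁ = P(outcome | exposed) = 956/1628 = 0.58722
p₀ = P(outcome | unexposed) = 367/987 = 0.37183
PN = (p₁ − p₀)/p₁ = (0.58722 − 0.37183) / 0.58722 ≈ 0.36679.
Attributable cases ≈ PN × (exposed cases) = 0.36679 × 956 ≈ 350.65.

about 351 cases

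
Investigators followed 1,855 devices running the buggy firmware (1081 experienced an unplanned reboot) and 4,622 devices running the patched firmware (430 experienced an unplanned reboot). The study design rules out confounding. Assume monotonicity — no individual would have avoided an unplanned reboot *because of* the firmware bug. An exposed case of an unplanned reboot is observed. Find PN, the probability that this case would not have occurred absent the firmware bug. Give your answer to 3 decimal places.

p₁ = P(outcome | exposed) = 1081/1855 = 0.58275
p₀ = P(outcome | unexposed) = 430/4622 = 0.093033
Under exogeneity and monotonicity, PN = (p₁ − p₀) / p₁.
PN = (0.58275 − 0.093033) / 0.58275 = 0.48972 / 0.58275 ≈ 0.8404

PN ≈ 0.840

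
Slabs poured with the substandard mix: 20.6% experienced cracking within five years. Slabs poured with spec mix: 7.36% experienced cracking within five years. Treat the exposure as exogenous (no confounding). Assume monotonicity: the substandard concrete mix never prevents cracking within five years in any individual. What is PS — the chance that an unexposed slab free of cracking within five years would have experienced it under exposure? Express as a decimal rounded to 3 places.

PS ≈ 0.143

p₁ = 0.206, p₀ = 0.0736.
Under exogeneity and monotonicity, PS = (p₁ − p₀) / (1 − p₀).
PS = (0.206 − 0.0736) / (1 − 0.0736) = 0.1324 / 0.9264 ≈ 0.1429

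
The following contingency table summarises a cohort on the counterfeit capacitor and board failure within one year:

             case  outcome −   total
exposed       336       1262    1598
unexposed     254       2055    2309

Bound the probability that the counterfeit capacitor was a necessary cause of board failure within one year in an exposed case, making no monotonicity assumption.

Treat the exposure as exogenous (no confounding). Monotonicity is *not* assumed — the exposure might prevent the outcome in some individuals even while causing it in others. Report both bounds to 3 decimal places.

p₁ = P(outcome | exposed) = 336/1598 = 0.21026
p₀ = P(outcome | unexposed) = 254/2309 = 0.11
Under exogeneity alone the bounds on PN are max{0,(p₁−p₀)/p₁} ≤ PN ≤ min{1,(1−p₀)/p₁}.
  lower = (p₁ − p₀)/p₁ = 0.10026 / 0.21026 ≈ 0.4768
  upper = min{1, (1 − p₀)/p₁} = 0.89 / 0.21026 ≈ 4.2328 → capped at 1

0.477 ≤ PN ≤ 1.000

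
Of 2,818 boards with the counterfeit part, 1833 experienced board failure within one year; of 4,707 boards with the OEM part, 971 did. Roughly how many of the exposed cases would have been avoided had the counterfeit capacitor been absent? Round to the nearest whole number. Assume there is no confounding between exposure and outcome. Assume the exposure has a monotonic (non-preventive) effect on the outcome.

p₁ = P(outcome | exposed) = 1833/2818 = 0.65046
p₀ = P(outcome | unexposed) = 971/4707 = 0.20629
PN = (p₁ − p₀)/p₁ = (0.65046 − 0.20629) / 0.65046 ≈ 0.68286.
Attributable cases ≈ PN × (exposed cases) = 0.68286 × 1833 ≈ 1251.68.

about 1252 cases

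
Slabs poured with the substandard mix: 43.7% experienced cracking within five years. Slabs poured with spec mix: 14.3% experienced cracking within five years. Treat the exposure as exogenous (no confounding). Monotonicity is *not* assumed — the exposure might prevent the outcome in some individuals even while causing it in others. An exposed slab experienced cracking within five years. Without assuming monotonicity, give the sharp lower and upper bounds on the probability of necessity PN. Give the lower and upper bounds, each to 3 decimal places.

0.673 ≤ PN ≤ 1.000

p₁ = 0.437, p₀ = 0.143.
Under exogeneity alone the bounds on PN are max{0,(p₁−p₀)/p₁} ≤ PN ≤ min{1,(1−p₀)/p₁}.
  lower = (p₁ − p₀)/p₁ = 0.294 / 0.437 ≈ 0.6728
  upper = min{1, (1 − p₀)/p₁} = 0.857 / 0.437 ≈ 1.9611 → capped at 1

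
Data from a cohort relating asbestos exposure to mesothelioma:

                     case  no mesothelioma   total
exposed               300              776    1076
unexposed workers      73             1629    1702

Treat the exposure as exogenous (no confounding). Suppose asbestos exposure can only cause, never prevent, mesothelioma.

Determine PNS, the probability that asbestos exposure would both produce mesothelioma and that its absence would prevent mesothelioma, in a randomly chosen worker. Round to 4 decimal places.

p₁ = P(outcome | exposed) = 300/1076 = 0.27881
p₀ = P(outcome | unexposed) = 73/1702 = 0.042891
Under exogeneity and monotonicity, PNS = p₁ − p₀.
PNS = 0.27881 − 0.042891 = 0.23592

PNS ≈ 0.2359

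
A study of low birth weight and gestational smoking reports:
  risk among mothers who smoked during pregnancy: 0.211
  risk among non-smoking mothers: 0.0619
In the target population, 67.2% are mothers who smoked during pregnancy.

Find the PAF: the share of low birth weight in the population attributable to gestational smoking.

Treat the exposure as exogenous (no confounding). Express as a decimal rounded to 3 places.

Let p₁ = 0.211, p₀ = 0.0619.
Overall risk P(Y=1) = π·p₁ + (1−π)·p₀ = 0.672×0.211 + 0.328×0.0619 = 0.1621.
Under exogeneity, PAF = [P(Y=1) − p₀] / P(Y=1).
PAF = (0.1621 − 0.0619) / 0.1621 ≈ 0.6181

PAF ≈ 0.618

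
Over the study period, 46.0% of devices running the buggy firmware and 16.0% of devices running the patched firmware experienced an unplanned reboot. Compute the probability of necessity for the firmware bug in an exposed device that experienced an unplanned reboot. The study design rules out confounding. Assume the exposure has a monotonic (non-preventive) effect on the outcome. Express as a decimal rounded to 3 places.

PN ≈ 0.652

p₁ = 0.46, p₀ = 0.16.
Under exogeneity and monotonicity, PN = (p₁ − p₀) / p₁.
PN = (0.46 − 0.16) / 0.46 = 0.3 / 0.46 ≈ 0.6522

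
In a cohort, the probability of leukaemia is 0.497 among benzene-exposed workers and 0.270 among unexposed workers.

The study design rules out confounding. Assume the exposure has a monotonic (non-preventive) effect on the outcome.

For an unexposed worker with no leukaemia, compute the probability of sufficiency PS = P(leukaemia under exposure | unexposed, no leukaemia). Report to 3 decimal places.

Let p₁ = 0.497, p₀ = 0.27.
Under exogeneity and monotonicity, PS = (p₁ − p₀) / (1 − p₀).
PS = (0.497 − 0.27) / (1 − 0.27) = 0.227 / 0.73 ≈ 0.3110

PS ≈ 0.311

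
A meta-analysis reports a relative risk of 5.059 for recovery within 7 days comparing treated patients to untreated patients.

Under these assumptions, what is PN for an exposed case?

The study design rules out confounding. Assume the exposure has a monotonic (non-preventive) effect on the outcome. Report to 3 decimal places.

PN ≈ 0.802

Under exogeneity and monotonicity, PN = (RR − 1) / RR = 1 − 1/RR.
PN = (5.059 − 1) / 5.059 = 4.059 / 5.059 ≈ 0.8023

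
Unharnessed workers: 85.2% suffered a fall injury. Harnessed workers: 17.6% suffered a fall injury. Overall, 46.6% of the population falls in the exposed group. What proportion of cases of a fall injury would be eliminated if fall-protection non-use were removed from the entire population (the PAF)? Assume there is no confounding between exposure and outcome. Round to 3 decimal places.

p₁ = 0.852, p₀ = 0.176.
Overall risk P(Y=1) = π·p₁ + (1−π)·p₀ = 0.466×0.852 + 0.534×0.176 = 0.49102.
Under exogeneity, PAF = [P(Y=1) − p₀] / P(Y=1).
PAF = (0.49102 − 0.176) / 0.49102 ≈ 0.6416

PAF ≈ 0.642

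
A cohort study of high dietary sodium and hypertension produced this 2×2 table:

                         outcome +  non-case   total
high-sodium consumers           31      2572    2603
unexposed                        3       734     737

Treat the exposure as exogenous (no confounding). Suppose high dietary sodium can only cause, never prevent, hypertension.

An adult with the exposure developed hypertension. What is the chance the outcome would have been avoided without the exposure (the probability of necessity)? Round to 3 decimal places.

p₁ = P(outcome | exposed) = 31/2603 = 0.011909
p₀ = P(outcome | unexposed) = 3/737 = 0.0040706
Under exogeneity and monotonicity, PN = (p₁ − p₀) / p₁.
PN = (0.011909 − 0.0040706) / 0.011909 = 0.0078388 / 0.011909 ≈ 0.6582

PN ≈ 0.658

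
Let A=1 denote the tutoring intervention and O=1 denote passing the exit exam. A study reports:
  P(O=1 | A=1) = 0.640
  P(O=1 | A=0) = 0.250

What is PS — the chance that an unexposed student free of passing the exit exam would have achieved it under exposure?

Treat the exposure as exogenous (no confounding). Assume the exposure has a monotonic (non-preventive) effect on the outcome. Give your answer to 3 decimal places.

PS ≈ 0.520

Let p₁ = 0.64, p₀ = 0.25.
Under exogeneity and monotonicity, PS = (p₁ − p₀) / (1 − p₀).
PS = (0.64 − 0.25) / (1 − 0.25) = 0.39 / 0.75 ≈ 0.5200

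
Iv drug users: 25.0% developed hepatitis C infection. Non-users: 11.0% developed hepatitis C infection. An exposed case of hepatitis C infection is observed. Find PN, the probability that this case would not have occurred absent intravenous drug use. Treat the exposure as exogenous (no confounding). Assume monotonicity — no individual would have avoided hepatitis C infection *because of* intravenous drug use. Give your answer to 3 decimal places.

PN ≈ 0.560

p₁ = 0.25, p₀ = 0.11.
Under exogeneity and monotonicity, PN = (p₁ − p₀) / p₁.
PN = (0.25 − 0.11) / 0.25 = 0.14 / 0.25 ≈ 0.5600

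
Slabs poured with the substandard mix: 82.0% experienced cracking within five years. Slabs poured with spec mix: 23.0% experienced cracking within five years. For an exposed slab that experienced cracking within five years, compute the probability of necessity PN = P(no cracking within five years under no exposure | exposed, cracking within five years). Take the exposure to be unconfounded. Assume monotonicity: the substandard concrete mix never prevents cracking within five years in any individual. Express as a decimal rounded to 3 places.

PN ≈ 0.720

p₁ = 0.82, p₀ = 0.23.
Under exogeneity and monotonicity, PN = (p₁ − p₀) / p₁.
PN = (0.82 − 0.23) / 0.82 = 0.59 / 0.82 ≈ 0.7195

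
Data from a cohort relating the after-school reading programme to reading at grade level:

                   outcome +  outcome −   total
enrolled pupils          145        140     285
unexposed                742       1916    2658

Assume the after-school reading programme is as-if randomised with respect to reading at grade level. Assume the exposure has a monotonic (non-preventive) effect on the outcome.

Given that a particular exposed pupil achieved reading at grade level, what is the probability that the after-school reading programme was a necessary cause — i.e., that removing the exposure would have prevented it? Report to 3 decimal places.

p₁ = P(outcome | exposed) = 145/285 = 0.50877
p₀ = P(outcome | unexposed) = 742/2658 = 0.27916
Under exogeneity and monotonicity, PN = (p₁ − p₀)/p₁.
PN = (0.50877 − 0.27916) / 0.50877 ≈ 0.4513

PN ≈ 0.451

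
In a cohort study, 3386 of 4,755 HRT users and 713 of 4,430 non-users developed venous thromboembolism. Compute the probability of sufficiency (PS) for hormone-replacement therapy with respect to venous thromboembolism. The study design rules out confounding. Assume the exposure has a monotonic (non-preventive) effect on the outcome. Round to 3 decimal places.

PS ≈ 0.657

p₁ = P(outcome | exposed) = 3386/4755 = 0.71209
p₀ = P(outcome | unexposed) = 713/4430 = 0.16095
Under exogeneity and monotonicity, PS = (p₁ − p₀) / (1 − p₀).
PS = (0.71209 − 0.16095) / (1 − 0.16095) = 0.55114 / 0.83905 ≈ 0.6569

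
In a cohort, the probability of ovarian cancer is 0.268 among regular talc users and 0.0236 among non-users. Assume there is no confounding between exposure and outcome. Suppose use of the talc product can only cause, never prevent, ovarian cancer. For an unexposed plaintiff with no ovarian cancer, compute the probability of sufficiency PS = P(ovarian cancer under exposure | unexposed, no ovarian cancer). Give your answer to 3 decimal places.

Let p₁ = 0.268, p₀ = 0.0236.
Under exogeneity and monotonicity, PS = (p₁ − p₀) / (1 − p₀).
PS = (0.268 − 0.0236) / (1 − 0.0236) = 0.2444 / 0.9764 ≈ 0.2503

PS ≈ 0.250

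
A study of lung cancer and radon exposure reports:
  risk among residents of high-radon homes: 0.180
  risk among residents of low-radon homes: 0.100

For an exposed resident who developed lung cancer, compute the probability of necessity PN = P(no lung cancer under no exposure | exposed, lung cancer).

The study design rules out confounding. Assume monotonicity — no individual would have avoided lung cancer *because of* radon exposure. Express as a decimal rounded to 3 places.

PN ≈ 0.444

Let p₁ = 0.18, p₀ = 0.1.
Under exogeneity and monotonicity, PN = (p₁ − p₀) / p₁.
PN = (0.18 − 0.1) / 0.18 = 0.08 / 0.18 ≈ 0.4444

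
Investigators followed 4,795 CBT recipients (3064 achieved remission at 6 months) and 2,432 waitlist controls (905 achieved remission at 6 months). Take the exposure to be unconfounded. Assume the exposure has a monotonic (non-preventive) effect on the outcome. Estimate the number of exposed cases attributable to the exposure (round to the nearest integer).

p₁ = P(outcome | exposed) = 3064/4795 = 0.639
p₀ = P(outcome | unexposed) = 905/2432 = 0.37212
PN = (p₁ − p₀)/p₁ = (0.639 − 0.37212) / 0.639 ≈ 0.41765.
Attributable cases ≈ PN × (exposed cases) = 0.41765 × 3064 ≈ 1279.68.

about 1280 cases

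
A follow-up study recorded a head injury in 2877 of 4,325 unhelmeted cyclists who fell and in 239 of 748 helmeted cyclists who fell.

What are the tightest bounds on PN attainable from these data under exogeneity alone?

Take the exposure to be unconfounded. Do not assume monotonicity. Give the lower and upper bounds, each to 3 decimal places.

0.520 ≤ PN ≤ 1.000

p₁ = P(outcome | exposed) = 2877/4325 = 0.6652
p₀ = P(outcome | unexposed) = 239/748 = 0.31952
Under exogeneity alone the bounds on PN are max{0,(p₁−p₀)/p₁} ≤ PN ≤ min{1,(1−p₀)/p₁}.
  lower = (p₁ − p₀)/p₁ = 0.34568 / 0.6652 ≈ 0.5197
  upper = min{1, (1 − p₀)/p₁} = 0.68048 / 0.6652 ≈ 1.0230 → capped at 1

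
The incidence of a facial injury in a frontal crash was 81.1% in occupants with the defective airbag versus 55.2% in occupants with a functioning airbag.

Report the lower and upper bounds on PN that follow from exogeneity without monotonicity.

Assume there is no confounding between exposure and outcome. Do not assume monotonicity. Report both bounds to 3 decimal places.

0.319 ≤ PN ≤ 0.552

p₁ = 0.811, p₀ = 0.552.
Under exogeneity alone the bounds on PN are max{0,(p₁−p₀)/p₁} ≤ PN ≤ min{1,(1−p₀)/p₁}.
  lower = (p₁ − p₀)/p₁ = 0.259 / 0.811 ≈ 0.3194
  upper = min{1, (1 − p₀)/p₁} = 0.448 / 0.811 ≈ 0.5524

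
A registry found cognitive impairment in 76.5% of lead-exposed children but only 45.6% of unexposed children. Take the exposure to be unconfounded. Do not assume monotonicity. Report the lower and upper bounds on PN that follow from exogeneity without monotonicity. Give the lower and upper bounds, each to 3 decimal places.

p₁ = 0.765, p₀ = 0.456.
Under exogeneity alone the bounds on PN are max{0,(p₁−p₀)/p₁} ≤ PN ≤ min{1,(1−p₀)/p₁}.
  lower = (p₁ − p₀)/p₁ = 0.309 / 0.765 ≈ 0.4039
  upper = min{1, (1 − p₀)/p₁} = 0.544 / 0.765 ≈ 0.7111

0.404 ≤ PN ≤ 0.711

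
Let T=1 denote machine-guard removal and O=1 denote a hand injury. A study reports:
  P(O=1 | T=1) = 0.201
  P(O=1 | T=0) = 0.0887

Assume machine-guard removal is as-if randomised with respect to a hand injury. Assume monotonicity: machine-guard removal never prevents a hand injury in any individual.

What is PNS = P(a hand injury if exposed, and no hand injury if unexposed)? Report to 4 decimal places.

Let p₁ = 0.201, p₀ = 0.0887.
Under exogeneity and monotonicity, PNS = p₁ − p₀.
PNS = 0.201 − 0.0887 = 0.1123

PNS ≈ 0.1123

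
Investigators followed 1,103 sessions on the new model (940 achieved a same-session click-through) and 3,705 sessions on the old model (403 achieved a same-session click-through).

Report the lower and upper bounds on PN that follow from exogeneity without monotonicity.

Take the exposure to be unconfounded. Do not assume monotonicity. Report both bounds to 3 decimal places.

p₁ = P(outcome | exposed) = 940/1103 = 0.85222
p₀ = P(outcome | unexposed) = 403/3705 = 0.10877
Under exogeneity alone the bounds on PN are max{0,(p₁−p₀)/p₁} ≤ PN ≤ min{1,(1−p₀)/p₁}.
  lower = (p₁ − p₀)/p₁ = 0.74345 / 0.85222 ≈ 0.8724
  upper = min{1, (1 − p₀)/p₁} = 0.89123 / 0.85222 ≈ 1.0458 → capped at 1

0.872 ≤ PN ≤ 1.000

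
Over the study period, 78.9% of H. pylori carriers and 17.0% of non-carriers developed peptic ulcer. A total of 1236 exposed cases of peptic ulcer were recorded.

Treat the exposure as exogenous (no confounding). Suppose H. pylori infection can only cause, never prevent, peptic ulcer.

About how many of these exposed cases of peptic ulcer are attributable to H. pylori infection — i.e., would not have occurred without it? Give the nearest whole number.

about 970 cases

p₁ = 0.789, p₀ = 0.17.
PN = (p₁ − p₀)/p₁ = (0.789 − 0.17) / 0.789 ≈ 0.78454.
Attributable cases ≈ PN × (exposed cases) = 0.78454 × 1236 ≈ 969.69.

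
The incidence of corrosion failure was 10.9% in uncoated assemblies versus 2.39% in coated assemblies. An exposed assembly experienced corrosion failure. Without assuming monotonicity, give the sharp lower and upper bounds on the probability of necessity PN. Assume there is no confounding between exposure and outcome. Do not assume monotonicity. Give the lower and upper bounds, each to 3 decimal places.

0.781 ≤ PN ≤ 1.000

p₁ = 0.109, p₀ = 0.0239.
Under exogeneity alone the bounds on PN are max{0,(p₁−p₀)/p₁} ≤ PN ≤ min{1,(1−p₀)/p₁}.
  lower = (p₁ − p₀)/p₁ = 0.0851 / 0.109 ≈ 0.7807
  upper = min{1, (1 − p₀)/p₁} = 0.9761 / 0.109 ≈ 8.9550 → capped at 1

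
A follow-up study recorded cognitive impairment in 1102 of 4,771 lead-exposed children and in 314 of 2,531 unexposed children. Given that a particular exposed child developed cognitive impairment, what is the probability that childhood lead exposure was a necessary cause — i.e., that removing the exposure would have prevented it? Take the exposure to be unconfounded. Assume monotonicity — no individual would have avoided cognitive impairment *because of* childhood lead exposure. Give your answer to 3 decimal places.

p₁ = P(outcome | exposed) = 1102/4771 = 0.23098
p₀ = P(outcome | unexposed) = 314/2531 = 0.12406
Under exogeneity and monotonicity, PN = (p₁ − p₀) / p₁.
PN = (0.23098 − 0.12406) / 0.23098 = 0.10692 / 0.23098 ≈ 0.4629

PN ≈ 0.463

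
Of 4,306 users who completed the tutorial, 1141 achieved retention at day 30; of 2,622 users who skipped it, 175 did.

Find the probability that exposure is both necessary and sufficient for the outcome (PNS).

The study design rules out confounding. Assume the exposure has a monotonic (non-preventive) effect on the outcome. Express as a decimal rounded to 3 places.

p₁ = P(outcome | exposed) = 1141/4306 = 0.26498
p₀ = P(outcome | unexposed) = 175/2622 = 0.066743
Under exogeneity and monotonicity, PNS = p₁ − p₀.
PNS = 0.26498 − 0.066743 = 0.19824

PNS ≈ 0.198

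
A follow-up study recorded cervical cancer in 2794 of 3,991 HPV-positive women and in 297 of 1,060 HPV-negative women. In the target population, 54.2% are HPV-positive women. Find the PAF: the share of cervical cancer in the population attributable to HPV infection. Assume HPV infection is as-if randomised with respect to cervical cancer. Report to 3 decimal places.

p₁ = P(outcome | exposed) = 2794/3991 = 0.70008
p₀ = P(outcome | unexposed) = 297/1060 = 0.28019
Overall risk P(Y=1) = π·p₁ + (1−π)·p₀ = 0.542×0.70008 + 0.458×0.28019 = 0.50777.
Under exogeneity, PAF = [P(Y=1) − p₀] / P(Y=1).
PAF = (0.50777 − 0.28019) / 0.50777 ≈ 0.4482

PAF ≈ 0.448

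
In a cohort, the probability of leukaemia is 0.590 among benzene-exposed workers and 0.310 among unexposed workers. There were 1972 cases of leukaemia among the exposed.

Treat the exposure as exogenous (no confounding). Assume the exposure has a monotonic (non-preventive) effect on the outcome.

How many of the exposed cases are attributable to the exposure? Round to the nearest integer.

Let p₁ = 0.59, p₀ = 0.31.
PN = (p₁ − p₀)/p₁ = (0.59 − 0.31) / 0.59 ≈ 0.47458.
Attributable cases ≈ PN × (exposed cases) = 0.47458 × 1972 ≈ 935.86.

about 936 cases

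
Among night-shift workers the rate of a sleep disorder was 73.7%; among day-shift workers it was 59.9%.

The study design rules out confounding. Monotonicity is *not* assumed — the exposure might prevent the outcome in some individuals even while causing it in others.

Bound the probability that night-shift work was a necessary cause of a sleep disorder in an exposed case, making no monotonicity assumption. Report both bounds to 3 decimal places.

0.187 ≤ PN ≤ 0.544

p₁ = 0.737, p₀ = 0.599.
Under exogeneity alone the bounds on PN are max{0,(p₁−p₀)/p₁} ≤ PN ≤ min{1,(1−p₀)/p₁}.
  lower = (p₁ − p₀)/p₁ = 0.138 / 0.737 ≈ 0.1872
  upper = min{1, (1 − p₀)/p₁} = 0.401 / 0.737 ≈ 0.5441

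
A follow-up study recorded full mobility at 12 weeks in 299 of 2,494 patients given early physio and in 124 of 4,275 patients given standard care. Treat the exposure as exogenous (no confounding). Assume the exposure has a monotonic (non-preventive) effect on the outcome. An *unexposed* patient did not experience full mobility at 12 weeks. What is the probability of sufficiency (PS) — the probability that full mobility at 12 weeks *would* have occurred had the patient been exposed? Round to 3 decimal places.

p₁ = P(outcome | exposed) = 299/2494 = 0.11989
p₀ = P(outcome | unexposed) = 124/4275 = 0.029006
Under exogeneity and monotonicity, PS = (p₁ − p₀) / (1 − p₀).
PS = (0.11989 − 0.029006) / (1 − 0.029006) = 0.090882 / 0.97099 ≈ 0.0936

PS ≈ 0.094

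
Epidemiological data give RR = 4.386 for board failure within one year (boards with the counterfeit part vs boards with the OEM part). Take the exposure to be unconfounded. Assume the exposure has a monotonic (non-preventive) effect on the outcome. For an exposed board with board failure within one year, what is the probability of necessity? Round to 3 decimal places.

PN ≈ 0.772

Under exogeneity and monotonicity, PN = (RR − 1) / RR = 1 − 1/RR.
PN = (4.386 − 1) / 4.386 = 3.386 / 4.386 ≈ 0.7720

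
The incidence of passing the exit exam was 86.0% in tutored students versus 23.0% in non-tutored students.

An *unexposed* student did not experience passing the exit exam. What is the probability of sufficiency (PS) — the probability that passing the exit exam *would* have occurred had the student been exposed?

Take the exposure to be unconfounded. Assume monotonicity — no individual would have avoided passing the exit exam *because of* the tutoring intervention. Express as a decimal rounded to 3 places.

PS ≈ 0.818

p₁ = 0.86, p₀ = 0.23.
Under exogeneity and monotonicity, PS = (p₁ − p₀) / (1 − p₀).
PS = (0.86 − 0.23) / (1 − 0.23) = 0.63 / 0.77 ≈ 0.8182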